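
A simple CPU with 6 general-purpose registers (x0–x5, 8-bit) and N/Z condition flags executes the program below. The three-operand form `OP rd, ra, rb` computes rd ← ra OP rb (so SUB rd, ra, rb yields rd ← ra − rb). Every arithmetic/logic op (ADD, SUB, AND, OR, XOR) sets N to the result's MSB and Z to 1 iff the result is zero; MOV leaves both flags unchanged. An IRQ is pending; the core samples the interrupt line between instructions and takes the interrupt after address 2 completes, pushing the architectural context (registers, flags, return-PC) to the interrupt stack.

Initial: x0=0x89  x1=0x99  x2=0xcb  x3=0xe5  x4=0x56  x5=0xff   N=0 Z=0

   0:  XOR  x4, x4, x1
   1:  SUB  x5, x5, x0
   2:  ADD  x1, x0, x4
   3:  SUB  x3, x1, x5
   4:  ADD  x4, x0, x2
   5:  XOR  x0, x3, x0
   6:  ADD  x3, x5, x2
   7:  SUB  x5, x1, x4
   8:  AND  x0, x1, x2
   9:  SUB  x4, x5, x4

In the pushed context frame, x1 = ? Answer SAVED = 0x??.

SAVED = 0x58

after  0: x0=0x89 x1=0x99 x2=0xcb x3=0xe5 x4=0xcf x5=0xff  N=1 Z=0
after  1: x0=0x89 x1=0x99 x2=0xcb x3=0xe5 x4=0xcf x5=0x76  N=0 Z=0
after  2: x0=0x89 x1=0x58 x2=0xcb x3=0xe5 x4=0xcf x5=0x76  N=0 Z=0
-- IRQ taken; context saved, return-PC = 3 --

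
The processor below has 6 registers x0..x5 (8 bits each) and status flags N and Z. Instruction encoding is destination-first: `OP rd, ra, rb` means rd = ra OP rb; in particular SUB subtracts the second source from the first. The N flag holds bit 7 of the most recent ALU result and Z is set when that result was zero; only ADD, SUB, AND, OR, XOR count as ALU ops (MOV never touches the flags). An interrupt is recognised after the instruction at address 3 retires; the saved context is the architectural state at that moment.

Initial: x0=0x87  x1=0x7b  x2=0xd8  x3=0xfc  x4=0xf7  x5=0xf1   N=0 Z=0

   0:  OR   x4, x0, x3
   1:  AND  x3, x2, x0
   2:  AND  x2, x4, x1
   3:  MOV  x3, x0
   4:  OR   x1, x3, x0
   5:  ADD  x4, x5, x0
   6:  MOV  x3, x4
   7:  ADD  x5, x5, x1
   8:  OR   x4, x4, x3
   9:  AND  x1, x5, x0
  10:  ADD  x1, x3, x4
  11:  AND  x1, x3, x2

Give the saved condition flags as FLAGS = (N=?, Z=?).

after  0: x0=0x87 x1=0x7b x2=0xd8 x3=0xfc x4=0xff x5=0xf1  N=1 Z=0
after  1: x0=0x87 x1=0x7b x2=0xd8 x3=0x80 x4=0xff x5=0xf1  N=1 Z=0
after  2: x0=0x87 x1=0x7b x2=0x7b x3=0x80 x4=0xff x5=0xf1  N=0 Z=0
after  3: x0=0x87 x1=0x7b x2=0x7b x3=0x87 x4=0xff x5=0xf1  N=0 Z=0
-- IRQ taken; context saved, return-PC = 4 --

FLAGS = (N=0, Z=0)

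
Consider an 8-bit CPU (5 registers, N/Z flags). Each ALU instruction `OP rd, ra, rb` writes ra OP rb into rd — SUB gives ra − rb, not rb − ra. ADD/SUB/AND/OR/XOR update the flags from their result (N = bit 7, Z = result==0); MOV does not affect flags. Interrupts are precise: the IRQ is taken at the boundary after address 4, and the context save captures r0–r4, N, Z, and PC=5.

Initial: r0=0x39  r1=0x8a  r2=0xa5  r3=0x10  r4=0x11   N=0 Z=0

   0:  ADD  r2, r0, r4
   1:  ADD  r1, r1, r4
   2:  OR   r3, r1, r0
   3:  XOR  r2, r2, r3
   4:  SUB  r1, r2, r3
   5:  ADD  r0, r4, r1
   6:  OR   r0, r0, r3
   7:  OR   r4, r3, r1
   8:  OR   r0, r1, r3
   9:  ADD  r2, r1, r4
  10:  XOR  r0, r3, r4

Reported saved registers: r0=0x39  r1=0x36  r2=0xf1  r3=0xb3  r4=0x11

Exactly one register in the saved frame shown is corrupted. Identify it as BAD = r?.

BAD = r3

after  0: r0=0x39 r1=0x8a r2=0x4a r3=0x10 r4=0x11  N=0 Z=0
after  1: r0=0x39 r1=0x9b r2=0x4a r3=0x10 r4=0x11  N=1 Z=0
after  2: r0=0x39 r1=0x9b r2=0x4a r3=0xbb r4=0x11  N=1 Z=0
after  3: r0=0x39 r1=0x9b r2=0xf1 r3=0xbb r4=0x11  N=1 Z=0
after  4: r0=0x39 r1=0x36 r2=0xf1 r3=0xbb r4=0x11  N=0 Z=0
-- IRQ taken; context saved, return-PC = 5 --
mismatch: r3: reported 0xb3 vs actual 0xbb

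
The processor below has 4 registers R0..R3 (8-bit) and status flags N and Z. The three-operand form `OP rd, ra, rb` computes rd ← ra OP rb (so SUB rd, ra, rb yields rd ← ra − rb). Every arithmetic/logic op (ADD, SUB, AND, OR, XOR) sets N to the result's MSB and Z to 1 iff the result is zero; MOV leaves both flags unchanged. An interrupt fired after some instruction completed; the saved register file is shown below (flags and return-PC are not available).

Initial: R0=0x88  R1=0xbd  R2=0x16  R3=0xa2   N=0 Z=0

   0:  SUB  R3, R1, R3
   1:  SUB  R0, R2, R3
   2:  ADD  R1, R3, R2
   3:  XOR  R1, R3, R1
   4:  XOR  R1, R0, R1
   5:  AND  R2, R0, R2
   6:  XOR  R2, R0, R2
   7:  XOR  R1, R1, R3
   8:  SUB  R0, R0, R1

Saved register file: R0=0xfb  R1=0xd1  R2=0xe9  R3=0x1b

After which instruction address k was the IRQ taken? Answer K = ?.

after  0: R0=0x88 R1=0xbd R2=0x16 R3=0x1b  N=0 Z=0
after  1: R0=0xfb R1=0xbd R2=0x16 R3=0x1b  N=1 Z=0
after  2: R0=0xfb R1=0x31 R2=0x16 R3=0x1b  N=0 Z=0
after  3: R0=0xfb R1=0x2a R2=0x16 R3=0x1b  N=0 Z=0
after  4: R0=0xfb R1=0xd1 R2=0x16 R3=0x1b  N=1 Z=0
after  5: R0=0xfb R1=0xd1 R2=0x12 R3=0x1b  N=0 Z=0
after  6: R0=0xfb R1=0xd1 R2=0xe9 R3=0x1b  N=1 Z=0
-- IRQ taken; context saved, return-PC = 7 --

K = 6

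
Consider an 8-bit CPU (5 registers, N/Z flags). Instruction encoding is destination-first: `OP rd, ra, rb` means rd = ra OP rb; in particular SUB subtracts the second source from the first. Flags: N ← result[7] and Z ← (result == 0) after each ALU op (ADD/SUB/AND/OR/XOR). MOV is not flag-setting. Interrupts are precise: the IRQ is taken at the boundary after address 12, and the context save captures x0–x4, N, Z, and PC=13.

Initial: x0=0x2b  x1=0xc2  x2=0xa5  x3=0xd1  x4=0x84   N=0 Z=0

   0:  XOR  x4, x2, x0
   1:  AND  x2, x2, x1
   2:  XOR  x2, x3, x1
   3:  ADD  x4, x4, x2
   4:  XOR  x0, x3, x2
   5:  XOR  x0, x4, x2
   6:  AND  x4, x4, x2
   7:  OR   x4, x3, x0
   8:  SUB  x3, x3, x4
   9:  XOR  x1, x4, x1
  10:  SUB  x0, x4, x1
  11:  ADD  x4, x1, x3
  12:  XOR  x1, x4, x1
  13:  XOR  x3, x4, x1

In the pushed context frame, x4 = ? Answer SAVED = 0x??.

after  0: x0=0x2b x1=0xc2 x2=0xa5 x3=0xd1 x4=0x8e  N=1 Z=0
after  1: x0=0x2b x1=0xc2 x2=0x80 x3=0xd1 x4=0x8e  N=1 Z=0
after  2: x0=0x2b x1=0xc2 x2=0x13 x3=0xd1 x4=0x8e  N=0 Z=0
after  3: x0=0x2b x1=0xc2 x2=0x13 x3=0xd1 x4=0xa1  N=1 Z=0
after  4: x0=0xc2 x1=0xc2 x2=0x13 x3=0xd1 x4=0xa1  N=1 Z=0
after  5: x0=0xb2 x1=0xc2 x2=0x13 x3=0xd1 x4=0xa1  N=1 Z=0
after  6: x0=0xb2 x1=0xc2 x2=0x13 x3=0xd1 x4=0x01  N=0 Z=0
after  7: x0=0xb2 x1=0xc2 x2=0x13 x3=0xd1 x4=0xf3  N=1 Z=0
after  8: x0=0xb2 x1=0xc2 x2=0x13 x3=0xde x4=0xf3  N=1 Z=0
after  9: x0=0xb2 x1=0x31 x2=0x13 x3=0xde x4=0xf3  N=0 Z=0
after 10: x0=0xc2 x1=0x31 x2=0x13 x3=0xde x4=0xf3  N=1 Z=0
after 11: x0=0xc2 x1=0x31 x2=0x13 x3=0xde x4=0x0f  N=0 Z=0
after 12: x0=0xc2 x1=0x3e x2=0x13 x3=0xde x4=0x0f  N=0 Z=0
-- IRQ taken; context saved, return-PC = 13 --

SAVED = 0x0f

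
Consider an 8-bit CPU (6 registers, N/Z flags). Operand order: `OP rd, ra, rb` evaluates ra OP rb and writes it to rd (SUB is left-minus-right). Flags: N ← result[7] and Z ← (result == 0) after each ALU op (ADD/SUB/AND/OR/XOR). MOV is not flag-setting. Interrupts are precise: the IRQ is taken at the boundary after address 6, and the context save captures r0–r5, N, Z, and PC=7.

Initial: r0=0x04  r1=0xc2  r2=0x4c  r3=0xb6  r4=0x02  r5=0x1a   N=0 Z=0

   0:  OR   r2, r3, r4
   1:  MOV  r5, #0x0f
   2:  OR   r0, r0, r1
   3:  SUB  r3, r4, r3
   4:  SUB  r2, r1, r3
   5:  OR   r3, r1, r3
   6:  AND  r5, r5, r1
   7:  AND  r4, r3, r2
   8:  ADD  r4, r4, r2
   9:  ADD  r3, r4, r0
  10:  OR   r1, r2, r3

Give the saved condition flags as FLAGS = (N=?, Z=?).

after  0: r0=0x04 r1=0xc2 r2=0xb6 r3=0xb6 r4=0x02 r5=0x1a  N=1 Z=0
after  1: r0=0x04 r1=0xc2 r2=0xb6 r3=0xb6 r4=0x02 r5=0x0f  N=1 Z=0
after  2: r0=0xc6 r1=0xc2 r2=0xb6 r3=0xb6 r4=0x02 r5=0x0f  N=1 Z=0
after  3: r0=0xc6 r1=0xc2 r2=0xb6 r3=0x4c r4=0x02 r5=0x0f  N=0 Z=0
after  4: r0=0xc6 r1=0xc2 r2=0x76 r3=0x4c r4=0x02 r5=0x0f  N=0 Z=0
after  5: r0=0xc6 r1=0xc2 r2=0x76 r3=0xce r4=0x02 r5=0x0f  N=1 Z=0
after  6: r0=0xc6 r1=0xc2 r2=0x76 r3=0xce r4=0x02 r5=0x02  N=0 Z=0
-- IRQ taken; context saved, return-PC = 7 --

FLAGS = (N=0, Z=0)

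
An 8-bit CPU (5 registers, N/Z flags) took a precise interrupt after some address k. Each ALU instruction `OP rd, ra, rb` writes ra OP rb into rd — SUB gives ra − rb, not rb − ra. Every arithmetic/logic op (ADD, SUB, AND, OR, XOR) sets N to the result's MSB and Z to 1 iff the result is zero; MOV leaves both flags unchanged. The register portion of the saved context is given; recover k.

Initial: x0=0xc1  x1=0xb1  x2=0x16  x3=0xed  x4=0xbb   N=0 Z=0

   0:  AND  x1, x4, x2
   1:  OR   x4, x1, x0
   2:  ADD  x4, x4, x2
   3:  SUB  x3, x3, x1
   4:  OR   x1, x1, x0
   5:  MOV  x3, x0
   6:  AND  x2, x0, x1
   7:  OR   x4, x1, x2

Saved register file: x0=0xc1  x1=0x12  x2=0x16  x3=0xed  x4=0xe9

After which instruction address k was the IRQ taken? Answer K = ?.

after  0: x0=0xc1 x1=0x12 x2=0x16 x3=0xed x4=0xbb  N=0 Z=0
after  1: x0=0xc1 x1=0x12 x2=0x16 x3=0xed x4=0xd3  N=1 Z=0
after  2: x0=0xc1 x1=0x12 x2=0x16 x3=0xed x4=0xe9  N=1 Z=0
-- IRQ taken; context saved, return-PC = 3 --

K = 2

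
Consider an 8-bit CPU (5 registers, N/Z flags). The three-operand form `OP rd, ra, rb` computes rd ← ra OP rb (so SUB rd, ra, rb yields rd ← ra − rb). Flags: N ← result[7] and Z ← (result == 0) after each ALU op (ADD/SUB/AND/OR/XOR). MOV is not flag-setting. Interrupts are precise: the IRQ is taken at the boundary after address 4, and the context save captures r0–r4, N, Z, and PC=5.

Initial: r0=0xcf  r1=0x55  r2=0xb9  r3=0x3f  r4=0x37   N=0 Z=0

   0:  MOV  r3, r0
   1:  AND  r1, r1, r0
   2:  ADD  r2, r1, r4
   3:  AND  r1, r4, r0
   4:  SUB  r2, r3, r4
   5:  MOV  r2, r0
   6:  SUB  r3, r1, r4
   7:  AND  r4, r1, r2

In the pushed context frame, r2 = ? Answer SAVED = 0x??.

SAVED = 0x98

after  0: r0=0xcf r1=0x55 r2=0xb9 r3=0xcf r4=0x37  N=0 Z=0
after  1: r0=0xcf r1=0x45 r2=0xb9 r3=0xcf r4=0x37  N=0 Z=0
after  2: r0=0xcf r1=0x45 r2=0x7c r3=0xcf r4=0x37  N=0 Z=0
after  3: r0=0xcf r1=0x07 r2=0x7c r3=0xcf r4=0x37  N=0 Z=0
after  4: r0=0xcf r1=0x07 r2=0x98 r3=0xcf r4=0x37  N=1 Z=0
-- IRQ taken; context saved, return-PC = 5 --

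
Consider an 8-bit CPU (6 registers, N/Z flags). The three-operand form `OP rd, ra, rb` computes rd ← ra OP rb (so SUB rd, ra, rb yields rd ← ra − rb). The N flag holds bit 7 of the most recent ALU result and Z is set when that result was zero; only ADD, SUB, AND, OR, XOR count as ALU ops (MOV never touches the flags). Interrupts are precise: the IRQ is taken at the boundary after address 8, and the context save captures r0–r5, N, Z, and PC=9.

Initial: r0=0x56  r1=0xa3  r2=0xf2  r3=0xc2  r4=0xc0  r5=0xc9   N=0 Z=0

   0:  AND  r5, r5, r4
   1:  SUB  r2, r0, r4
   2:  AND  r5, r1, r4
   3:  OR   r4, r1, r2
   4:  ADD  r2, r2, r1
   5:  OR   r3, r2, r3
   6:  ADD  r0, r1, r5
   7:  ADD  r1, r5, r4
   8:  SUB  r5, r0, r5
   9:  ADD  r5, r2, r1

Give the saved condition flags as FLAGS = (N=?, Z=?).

FLAGS = (N=1, Z=0)

after  0: r0=0x56 r1=0xa3 r2=0xf2 r3=0xc2 r4=0xc0 r5=0xc0  N=1 Z=0
after  1: r0=0x56 r1=0xa3 r2=0x96 r3=0xc2 r4=0xc0 r5=0xc0  N=1 Z=0
after  2: r0=0x56 r1=0xa3 r2=0x96 r3=0xc2 r4=0xc0 r5=0x80  N=1 Z=0
after  3: r0=0x56 r1=0xa3 r2=0x96 r3=0xc2 r4=0xb7 r5=0x80  N=1 Z=0
after  4: r0=0x56 r1=0xa3 r2=0x39 r3=0xc2 r4=0xb7 r5=0x80  N=0 Z=0
after  5: r0=0x56 r1=0xa3 r2=0x39 r3=0xfb r4=0xb7 r5=0x80  N=1 Z=0
after  6: r0=0x23 r1=0xa3 r2=0x39 r3=0xfb r4=0xb7 r5=0x80  N=0 Z=0
after  7: r0=0x23 r1=0x37 r2=0x39 r3=0xfb r4=0xb7 r5=0x80  N=0 Z=0
after  8: r0=0x23 r1=0x37 r2=0x39 r3=0xfb r4=0xb7 r5=0xa3  N=1 Z=0
-- IRQ taken; context saved, return-PC = 9 --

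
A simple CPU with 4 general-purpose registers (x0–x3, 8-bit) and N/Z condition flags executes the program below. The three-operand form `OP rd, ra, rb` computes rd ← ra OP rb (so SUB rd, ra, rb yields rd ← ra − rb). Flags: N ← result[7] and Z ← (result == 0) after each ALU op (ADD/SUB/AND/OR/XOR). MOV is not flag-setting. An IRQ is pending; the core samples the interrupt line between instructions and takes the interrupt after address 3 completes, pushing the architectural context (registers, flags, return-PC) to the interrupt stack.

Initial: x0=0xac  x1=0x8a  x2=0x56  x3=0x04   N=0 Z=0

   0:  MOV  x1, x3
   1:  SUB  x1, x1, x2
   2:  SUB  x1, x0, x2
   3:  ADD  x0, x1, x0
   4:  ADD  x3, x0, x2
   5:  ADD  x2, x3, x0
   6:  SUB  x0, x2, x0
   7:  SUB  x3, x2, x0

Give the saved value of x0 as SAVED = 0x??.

after  0: x0=0xac x1=0x04 x2=0x56 x3=0x04  N=0 Z=0
after  1: x0=0xac x1=0xae x2=0x56 x3=0x04  N=1 Z=0
after  2: x0=0xac x1=0x56 x2=0x56 x3=0x04  N=0 Z=0
after  3: x0=0x02 x1=0x56 x2=0x56 x3=0x04  N=0 Z=0
-- IRQ taken; context saved, return-PC = 4 --

SAVED = 0x02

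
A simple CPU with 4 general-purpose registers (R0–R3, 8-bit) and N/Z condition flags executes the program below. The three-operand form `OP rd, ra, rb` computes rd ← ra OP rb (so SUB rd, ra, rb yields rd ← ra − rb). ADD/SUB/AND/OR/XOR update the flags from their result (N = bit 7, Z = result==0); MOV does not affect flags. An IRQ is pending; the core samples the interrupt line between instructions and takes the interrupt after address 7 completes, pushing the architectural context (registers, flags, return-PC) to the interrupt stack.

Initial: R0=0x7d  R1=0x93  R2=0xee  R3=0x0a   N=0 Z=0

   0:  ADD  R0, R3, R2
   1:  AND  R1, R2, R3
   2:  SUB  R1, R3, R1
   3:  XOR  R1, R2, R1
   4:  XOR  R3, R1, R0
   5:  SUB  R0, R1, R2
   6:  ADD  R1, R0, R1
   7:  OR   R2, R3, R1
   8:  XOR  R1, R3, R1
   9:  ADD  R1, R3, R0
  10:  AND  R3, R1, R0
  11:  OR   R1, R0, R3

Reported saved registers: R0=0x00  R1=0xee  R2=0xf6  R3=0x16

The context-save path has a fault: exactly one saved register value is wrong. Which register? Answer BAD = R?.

BAD = R2

after  0: R0=0xf8 R1=0x93 R2=0xee R3=0x0a  N=1 Z=0
after  1: R0=0xf8 R1=0x0a R2=0xee R3=0x0a  N=0 Z=0
after  2: R0=0xf8 R1=0x00 R2=0xee R3=0x0a  N=0 Z=1
after  3: R0=0xf8 R1=0xee R2=0xee R3=0x0a  N=1 Z=0
after  4: R0=0xf8 R1=0xee R2=0xee R3=0x16  N=0 Z=0
after  5: R0=0x00 R1=0xee R2=0xee R3=0x16  N=0 Z=1
after  6: R0=0x00 R1=0xee R2=0xee R3=0x16  N=1 Z=0
after  7: R0=0x00 R1=0xee R2=0xfe R3=0x16  N=1 Z=0
-- IRQ taken; context saved, return-PC = 8 --
mismatch: R2: reported 0xf6 vs actual 0xfe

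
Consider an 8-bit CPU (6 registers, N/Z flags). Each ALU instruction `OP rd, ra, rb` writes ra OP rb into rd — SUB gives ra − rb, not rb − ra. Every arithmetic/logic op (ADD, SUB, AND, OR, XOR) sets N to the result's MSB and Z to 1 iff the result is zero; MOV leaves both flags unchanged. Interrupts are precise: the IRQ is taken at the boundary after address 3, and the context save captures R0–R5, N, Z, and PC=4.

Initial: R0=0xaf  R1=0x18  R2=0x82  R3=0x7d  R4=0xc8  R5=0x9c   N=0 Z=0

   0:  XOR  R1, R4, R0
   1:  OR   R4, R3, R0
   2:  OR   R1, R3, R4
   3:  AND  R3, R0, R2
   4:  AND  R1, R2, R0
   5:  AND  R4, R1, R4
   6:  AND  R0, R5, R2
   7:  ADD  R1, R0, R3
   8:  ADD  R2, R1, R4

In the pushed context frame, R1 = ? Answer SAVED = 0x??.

after  0: R0=0xaf R1=0x67 R2=0x82 R3=0x7d R4=0xc8 R5=0x9c  N=0 Z=0
after  1: R0=0xaf R1=0x67 R2=0x82 R3=0x7d R4=0xff R5=0x9c  N=1 Z=0
after  2: R0=0xaf R1=0xff R2=0x82 R3=0x7d R4=0xff R5=0x9c  N=1 Z=0
after  3: R0=0xaf R1=0xff R2=0x82 R3=0x82 R4=0xff R5=0x9c  N=1 Z=0
-- IRQ taken; context saved, return-PC = 4 --

SAVED = 0xff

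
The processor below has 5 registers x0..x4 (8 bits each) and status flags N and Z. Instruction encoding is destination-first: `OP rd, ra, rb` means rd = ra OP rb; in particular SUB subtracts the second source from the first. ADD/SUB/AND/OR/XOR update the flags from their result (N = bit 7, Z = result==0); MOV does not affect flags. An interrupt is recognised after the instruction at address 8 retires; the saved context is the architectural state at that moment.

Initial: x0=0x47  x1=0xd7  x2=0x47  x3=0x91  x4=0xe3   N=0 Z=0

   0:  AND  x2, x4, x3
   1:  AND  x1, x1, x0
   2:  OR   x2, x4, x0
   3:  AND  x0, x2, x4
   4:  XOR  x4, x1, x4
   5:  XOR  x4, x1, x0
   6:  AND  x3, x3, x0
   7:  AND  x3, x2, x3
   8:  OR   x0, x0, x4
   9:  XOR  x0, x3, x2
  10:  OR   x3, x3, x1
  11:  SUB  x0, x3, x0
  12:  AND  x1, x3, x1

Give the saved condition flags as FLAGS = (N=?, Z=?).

FLAGS = (N=1, Z=0)

after  0: x0=0x47 x1=0xd7 x2=0x81 x3=0x91 x4=0xe3  N=1 Z=0
after  1: x0=0x47 x1=0x47 x2=0x81 x3=0x91 x4=0xe3  N=0 Z=0
after  2: x0=0x47 x1=0x47 x2=0xe7 x3=0x91 x4=0xe3  N=1 Z=0
after  3: x0=0xe3 x1=0x47 x2=0xe7 x3=0x91 x4=0xe3  N=1 Z=0
after  4: x0=0xe3 x1=0x47 x2=0xe7 x3=0x91 x4=0xa4  N=1 Z=0
after  5: x0=0xe3 x1=0x47 x2=0xe7 x3=0x91 x4=0xa4  N=1 Z=0
after  6: x0=0xe3 x1=0x47 x2=0xe7 x3=0x81 x4=0xa4  N=1 Z=0
after  7: x0=0xe3 x1=0x47 x2=0xe7 x3=0x81 x4=0xa4  N=1 Z=0
after  8: x0=0xe7 x1=0x47 x2=0xe7 x3=0x81 x4=0xa4  N=1 Z=0
-- IRQ taken; context saved, return-PC = 9 --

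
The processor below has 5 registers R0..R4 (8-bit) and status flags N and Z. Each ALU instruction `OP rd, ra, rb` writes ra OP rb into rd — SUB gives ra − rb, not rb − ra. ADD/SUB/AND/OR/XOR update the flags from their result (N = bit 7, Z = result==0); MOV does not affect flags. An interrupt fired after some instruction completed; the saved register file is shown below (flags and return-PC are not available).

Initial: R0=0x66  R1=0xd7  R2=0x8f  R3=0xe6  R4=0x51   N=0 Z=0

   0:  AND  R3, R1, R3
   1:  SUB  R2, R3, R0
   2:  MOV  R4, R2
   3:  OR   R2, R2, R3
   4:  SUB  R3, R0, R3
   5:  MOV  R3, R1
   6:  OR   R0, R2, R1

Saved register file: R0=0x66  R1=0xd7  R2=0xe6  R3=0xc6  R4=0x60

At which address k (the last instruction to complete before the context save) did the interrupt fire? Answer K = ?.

K = 3

after  0: R0=0x66 R1=0xd7 R2=0x8f R3=0xc6 R4=0x51  N=1 Z=0
after  1: R0=0x66 R1=0xd7 R2=0x60 R3=0xc6 R4=0x51  N=0 Z=0
after  2: R0=0x66 R1=0xd7 R2=0x60 R3=0xc6 R4=0x60  N=0 Z=0
after  3: R0=0x66 R1=0xd7 R2=0xe6 R3=0xc6 R4=0x60  N=1 Z=0
-- IRQ taken; context saved, return-PC = 4 --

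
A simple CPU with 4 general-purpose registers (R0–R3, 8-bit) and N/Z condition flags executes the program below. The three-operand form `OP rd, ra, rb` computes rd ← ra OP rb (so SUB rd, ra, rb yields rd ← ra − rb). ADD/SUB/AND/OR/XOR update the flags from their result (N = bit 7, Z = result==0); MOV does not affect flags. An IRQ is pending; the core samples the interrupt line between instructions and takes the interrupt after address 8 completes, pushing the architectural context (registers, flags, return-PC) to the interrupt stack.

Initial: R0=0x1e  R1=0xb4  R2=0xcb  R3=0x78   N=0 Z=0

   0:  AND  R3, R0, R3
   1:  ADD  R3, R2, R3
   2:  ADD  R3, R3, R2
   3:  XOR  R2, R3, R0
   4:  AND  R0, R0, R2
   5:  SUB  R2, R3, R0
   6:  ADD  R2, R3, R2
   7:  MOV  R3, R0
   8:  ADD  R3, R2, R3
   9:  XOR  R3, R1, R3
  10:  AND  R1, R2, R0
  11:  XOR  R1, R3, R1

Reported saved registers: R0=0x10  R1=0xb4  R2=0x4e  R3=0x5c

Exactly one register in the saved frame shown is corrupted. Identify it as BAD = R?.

after  0: R0=0x1e R1=0xb4 R2=0xcb R3=0x18  N=0 Z=0
after  1: R0=0x1e R1=0xb4 R2=0xcb R3=0xe3  N=1 Z=0
after  2: R0=0x1e R1=0xb4 R2=0xcb R3=0xae  N=1 Z=0
after  3: R0=0x1e R1=0xb4 R2=0xb0 R3=0xae  N=1 Z=0
after  4: R0=0x10 R1=0xb4 R2=0xb0 R3=0xae  N=0 Z=0
after  5: R0=0x10 R1=0xb4 R2=0x9e R3=0xae  N=1 Z=0
after  6: R0=0x10 R1=0xb4 R2=0x4c R3=0xae  N=0 Z=0
after  7: R0=0x10 R1=0xb4 R2=0x4c R3=0x10  N=0 Z=0
after  8: R0=0x10 R1=0xb4 R2=0x4c R3=0x5c  N=0 Z=0
-- IRQ taken; context saved, return-PC = 9 --
mismatch: R2: reported 0x4e vs actual 0x4c

BAD = R2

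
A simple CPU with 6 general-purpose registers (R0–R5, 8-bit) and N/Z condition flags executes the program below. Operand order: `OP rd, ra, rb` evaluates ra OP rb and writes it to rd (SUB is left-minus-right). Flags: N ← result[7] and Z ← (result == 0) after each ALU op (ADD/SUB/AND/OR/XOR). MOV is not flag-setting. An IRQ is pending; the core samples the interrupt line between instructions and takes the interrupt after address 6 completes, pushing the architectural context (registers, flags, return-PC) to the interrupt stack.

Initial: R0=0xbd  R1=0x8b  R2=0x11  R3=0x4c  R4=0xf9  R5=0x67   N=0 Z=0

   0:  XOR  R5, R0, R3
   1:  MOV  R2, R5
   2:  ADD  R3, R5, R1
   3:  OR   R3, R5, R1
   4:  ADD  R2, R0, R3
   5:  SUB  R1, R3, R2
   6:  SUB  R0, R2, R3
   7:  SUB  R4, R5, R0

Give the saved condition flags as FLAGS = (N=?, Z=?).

after  0: R0=0xbd R1=0x8b R2=0x11 R3=0x4c R4=0xf9 R5=0xf1  N=1 Z=0
after  1: R0=0xbd R1=0x8b R2=0xf1 R3=0x4c R4=0xf9 R5=0xf1  N=1 Z=0
after  2: R0=0xbd R1=0x8b R2=0xf1 R3=0x7c R4=0xf9 R5=0xf1  N=0 Z=0
after  3: R0=0xbd R1=0x8b R2=0xf1 R3=0xfb R4=0xf9 R5=0xf1  N=1 Z=0
after  4: R0=0xbd R1=0x8b R2=0xb8 R3=0xfb R4=0xf9 R5=0xf1  N=1 Z=0
after  5: R0=0xbd R1=0x43 R2=0xb8 R3=0xfb R4=0xf9 R5=0xf1  N=0 Z=0
after  6: R0=0xbd R1=0x43 R2=0xb8 R3=0xfb R4=0xf9 R5=0xf1  N=1 Z=0
-- IRQ taken; context saved, return-PC = 7 --

FLAGS = (N=1, Z=0)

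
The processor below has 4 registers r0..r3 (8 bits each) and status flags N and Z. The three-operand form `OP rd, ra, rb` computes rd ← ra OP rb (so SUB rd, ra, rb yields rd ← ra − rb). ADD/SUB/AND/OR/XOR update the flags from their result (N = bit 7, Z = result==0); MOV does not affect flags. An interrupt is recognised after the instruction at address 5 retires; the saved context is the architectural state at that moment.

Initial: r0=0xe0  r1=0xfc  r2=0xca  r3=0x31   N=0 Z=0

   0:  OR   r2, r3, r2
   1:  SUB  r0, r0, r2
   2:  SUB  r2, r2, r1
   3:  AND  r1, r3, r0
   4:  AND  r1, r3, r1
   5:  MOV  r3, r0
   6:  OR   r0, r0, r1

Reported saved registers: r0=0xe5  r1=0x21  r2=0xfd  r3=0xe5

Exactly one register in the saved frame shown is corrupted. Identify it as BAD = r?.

after  0: r0=0xe0 r1=0xfc r2=0xfb r3=0x31  N=1 Z=0
after  1: r0=0xe5 r1=0xfc r2=0xfb r3=0x31  N=1 Z=0
after  2: r0=0xe5 r1=0xfc r2=0xff r3=0x31  N=1 Z=0
after  3: r0=0xe5 r1=0x21 r2=0xff r3=0x31  N=0 Z=0
after  4: r0=0xe5 r1=0x21 r2=0xff r3=0x31  N=0 Z=0
after  5: r0=0xe5 r1=0x21 r2=0xff r3=0xe5  N=0 Z=0
-- IRQ taken; context saved, return-PC = 6 --
mismatch: r2: reported 0xfd vs actual 0xff

BAD = r2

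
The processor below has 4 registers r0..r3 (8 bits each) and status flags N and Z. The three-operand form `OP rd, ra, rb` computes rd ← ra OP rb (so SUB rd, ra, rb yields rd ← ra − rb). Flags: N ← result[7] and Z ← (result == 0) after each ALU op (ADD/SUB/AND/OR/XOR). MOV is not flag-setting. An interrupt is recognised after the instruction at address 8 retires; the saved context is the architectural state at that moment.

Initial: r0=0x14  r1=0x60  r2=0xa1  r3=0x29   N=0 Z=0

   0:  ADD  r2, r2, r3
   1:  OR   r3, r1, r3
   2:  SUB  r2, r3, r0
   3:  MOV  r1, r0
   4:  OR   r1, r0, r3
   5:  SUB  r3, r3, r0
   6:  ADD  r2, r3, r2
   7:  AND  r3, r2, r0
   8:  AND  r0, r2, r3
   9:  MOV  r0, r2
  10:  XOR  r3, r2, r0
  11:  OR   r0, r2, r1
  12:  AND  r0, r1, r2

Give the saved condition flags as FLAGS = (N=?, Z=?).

after  0: r0=0x14 r1=0x60 r2=0xca r3=0x29  N=1 Z=0
after  1: r0=0x14 r1=0x60 r2=0xca r3=0x69  N=0 Z=0
after  2: r0=0x14 r1=0x60 r2=0x55 r3=0x69  N=0 Z=0
after  3: r0=0x14 r1=0x14 r2=0x55 r3=0x69  N=0 Z=0
after  4: r0=0x14 r1=0x7d r2=0x55 r3=0x69  N=0 Z=0
after  5: r0=0x14 r1=0x7d r2=0x55 r3=0x55  N=0 Z=0
after  6: r0=0x14 r1=0x7d r2=0xaa r3=0x55  N=1 Z=0
after  7: r0=0x14 r1=0x7d r2=0xaa r3=0x00  N=0 Z=1
after  8: r0=0x00 r1=0x7d r2=0xaa r3=0x00  N=0 Z=1
-- IRQ taken; context saved, return-PC = 9 --

FLAGS = (N=0, Z=1)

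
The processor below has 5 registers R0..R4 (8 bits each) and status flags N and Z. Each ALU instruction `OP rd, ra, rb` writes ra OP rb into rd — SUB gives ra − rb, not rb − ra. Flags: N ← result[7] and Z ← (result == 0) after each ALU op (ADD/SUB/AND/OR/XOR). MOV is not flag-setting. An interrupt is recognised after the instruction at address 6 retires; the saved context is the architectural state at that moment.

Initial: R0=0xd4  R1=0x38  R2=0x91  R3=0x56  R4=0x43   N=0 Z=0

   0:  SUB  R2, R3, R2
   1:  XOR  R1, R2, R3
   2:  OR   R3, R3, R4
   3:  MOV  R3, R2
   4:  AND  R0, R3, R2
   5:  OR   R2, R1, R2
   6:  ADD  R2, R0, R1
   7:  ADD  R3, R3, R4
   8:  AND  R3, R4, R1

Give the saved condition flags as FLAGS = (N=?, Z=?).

after  0: R0=0xd4 R1=0x38 R2=0xc5 R3=0x56 R4=0x43  N=1 Z=0
after  1: R0=0xd4 R1=0x93 R2=0xc5 R3=0x56 R4=0x43  N=1 Z=0
after  2: R0=0xd4 R1=0x93 R2=0xc5 R3=0x57 R4=0x43  N=0 Z=0
after  3: R0=0xd4 R1=0x93 R2=0xc5 R3=0xc5 R4=0x43  N=0 Z=0
after  4: R0=0xc5 R1=0x93 R2=0xc5 R3=0xc5 R4=0x43  N=1 Z=0
after  5: R0=0xc5 R1=0x93 R2=0xd7 R3=0xc5 R4=0x43  N=1 Z=0
after  6: R0=0xc5 R1=0x93 R2=0x58 R3=0xc5 R4=0x43  N=0 Z=0
-- IRQ taken; context saved, return-PC = 7 --

FLAGS = (N=0, Z=0)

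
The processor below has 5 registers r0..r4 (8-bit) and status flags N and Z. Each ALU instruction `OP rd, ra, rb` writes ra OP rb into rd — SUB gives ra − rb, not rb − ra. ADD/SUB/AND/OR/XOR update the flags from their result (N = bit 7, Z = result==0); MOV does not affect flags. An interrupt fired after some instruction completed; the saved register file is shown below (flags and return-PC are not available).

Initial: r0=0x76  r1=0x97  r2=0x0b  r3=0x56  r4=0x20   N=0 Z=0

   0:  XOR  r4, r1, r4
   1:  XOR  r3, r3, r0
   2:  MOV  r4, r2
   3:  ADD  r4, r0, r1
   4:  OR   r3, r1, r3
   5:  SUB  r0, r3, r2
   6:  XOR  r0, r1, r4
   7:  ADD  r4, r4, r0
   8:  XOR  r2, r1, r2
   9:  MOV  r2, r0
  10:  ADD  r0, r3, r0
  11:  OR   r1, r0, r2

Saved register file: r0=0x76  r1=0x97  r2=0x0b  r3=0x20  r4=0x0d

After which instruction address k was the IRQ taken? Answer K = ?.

K = 3

after  0: r0=0x76 r1=0x97 r2=0x0b r3=0x56 r4=0xb7  N=1 Z=0
after  1: r0=0x76 r1=0x97 r2=0x0b r3=0x20 r4=0xb7  N=0 Z=0
after  2: r0=0x76 r1=0x97 r2=0x0b r3=0x20 r4=0x0b  N=0 Z=0
after  3: r0=0x76 r1=0x97 r2=0x0b r3=0x20 r4=0x0d  N=0 Z=0
-- IRQ taken; context saved, return-PC = 4 --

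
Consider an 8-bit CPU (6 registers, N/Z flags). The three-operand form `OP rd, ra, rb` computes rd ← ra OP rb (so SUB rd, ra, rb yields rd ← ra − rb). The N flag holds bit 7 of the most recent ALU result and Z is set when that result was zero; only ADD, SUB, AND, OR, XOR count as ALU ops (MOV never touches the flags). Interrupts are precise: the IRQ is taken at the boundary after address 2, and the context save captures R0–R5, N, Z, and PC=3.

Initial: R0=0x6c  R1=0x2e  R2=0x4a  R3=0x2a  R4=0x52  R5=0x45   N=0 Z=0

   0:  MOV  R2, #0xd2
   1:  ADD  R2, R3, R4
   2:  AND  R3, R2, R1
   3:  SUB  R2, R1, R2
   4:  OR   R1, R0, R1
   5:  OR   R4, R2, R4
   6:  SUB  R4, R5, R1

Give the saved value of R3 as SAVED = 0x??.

after  0: R0=0x6c R1=0x2e R2=0xd2 R3=0x2a R4=0x52 R5=0x45  N=0 Z=0
after  1: R0=0x6c R1=0x2e R2=0x7c R3=0x2a R4=0x52 R5=0x45  N=0 Z=0
after  2: R0=0x6c R1=0x2e R2=0x7c R3=0x2c R4=0x52 R5=0x45  N=0 Z=0
-- IRQ taken; context saved, return-PC = 3 --

SAVED = 0x2c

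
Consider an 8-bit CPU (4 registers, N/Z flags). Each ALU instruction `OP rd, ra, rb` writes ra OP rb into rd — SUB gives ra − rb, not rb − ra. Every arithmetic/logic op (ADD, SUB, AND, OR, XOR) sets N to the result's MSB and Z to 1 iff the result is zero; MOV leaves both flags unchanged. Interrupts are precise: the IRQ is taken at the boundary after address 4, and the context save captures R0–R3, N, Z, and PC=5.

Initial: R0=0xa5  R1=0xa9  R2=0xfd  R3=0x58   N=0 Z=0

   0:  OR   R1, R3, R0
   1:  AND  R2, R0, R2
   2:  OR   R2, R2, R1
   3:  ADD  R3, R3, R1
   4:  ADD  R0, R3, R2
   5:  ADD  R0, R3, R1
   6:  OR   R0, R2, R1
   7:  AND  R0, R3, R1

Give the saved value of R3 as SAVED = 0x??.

after  0: R0=0xa5 R1=0xfd R2=0xfd R3=0x58  N=1 Z=0
after  1: R0=0xa5 R1=0xfd R2=0xa5 R3=0x58  N=1 Z=0
after  2: R0=0xa5 R1=0xfd R2=0xfd R3=0x58  N=1 Z=0
after  3: R0=0xa5 R1=0xfd R2=0xfd R3=0x55  N=0 Z=0
after  4: R0=0x52 R1=0xfd R2=0xfd R3=0x55  N=0 Z=0
-- IRQ taken; context saved, return-PC = 5 --

SAVED = 0x55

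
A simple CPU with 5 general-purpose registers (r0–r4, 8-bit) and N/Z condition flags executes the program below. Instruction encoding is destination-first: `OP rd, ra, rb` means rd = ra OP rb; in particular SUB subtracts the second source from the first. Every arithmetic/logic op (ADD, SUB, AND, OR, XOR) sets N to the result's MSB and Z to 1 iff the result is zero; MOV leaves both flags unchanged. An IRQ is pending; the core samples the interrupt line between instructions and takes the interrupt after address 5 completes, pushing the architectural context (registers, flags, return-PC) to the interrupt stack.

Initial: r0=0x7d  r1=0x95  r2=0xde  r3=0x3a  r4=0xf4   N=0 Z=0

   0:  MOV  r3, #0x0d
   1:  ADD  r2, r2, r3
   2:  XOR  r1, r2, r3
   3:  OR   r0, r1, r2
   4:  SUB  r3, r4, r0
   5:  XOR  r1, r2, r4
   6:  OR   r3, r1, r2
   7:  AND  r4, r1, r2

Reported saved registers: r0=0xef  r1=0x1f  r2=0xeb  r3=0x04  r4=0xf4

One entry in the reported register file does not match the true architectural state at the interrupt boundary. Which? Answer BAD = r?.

BAD = r3

after  0: r0=0x7d r1=0x95 r2=0xde r3=0x0d r4=0xf4  N=0 Z=0
after  1: r0=0x7d r1=0x95 r2=0xeb r3=0x0d r4=0xf4  N=1 Z=0
after  2: r0=0x7d r1=0xe6 r2=0xeb r3=0x0d r4=0xf4  N=1 Z=0
after  3: r0=0xef r1=0xe6 r2=0xeb r3=0x0d r4=0xf4  N=1 Z=0
after  4: r0=0xef r1=0xe6 r2=0xeb r3=0x05 r4=0xf4  N=0 Z=0
after  5: r0=0xef r1=0x1f r2=0xeb r3=0x05 r4=0xf4  N=0 Z=0
-- IRQ taken; context saved, return-PC = 6 --
mismatch: r3: reported 0x04 vs actual 0x05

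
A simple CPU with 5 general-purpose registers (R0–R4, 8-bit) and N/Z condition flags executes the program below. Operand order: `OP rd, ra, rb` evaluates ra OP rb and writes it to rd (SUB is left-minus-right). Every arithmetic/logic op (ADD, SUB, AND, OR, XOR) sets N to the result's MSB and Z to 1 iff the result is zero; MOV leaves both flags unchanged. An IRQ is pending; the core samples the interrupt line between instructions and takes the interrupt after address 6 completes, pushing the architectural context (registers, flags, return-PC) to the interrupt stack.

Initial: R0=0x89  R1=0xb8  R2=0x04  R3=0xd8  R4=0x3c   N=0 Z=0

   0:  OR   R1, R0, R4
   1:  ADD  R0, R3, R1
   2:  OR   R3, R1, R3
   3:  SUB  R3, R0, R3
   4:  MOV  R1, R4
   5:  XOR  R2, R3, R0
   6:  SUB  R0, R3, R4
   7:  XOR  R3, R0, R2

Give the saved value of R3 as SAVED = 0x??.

SAVED = 0x98

after  0: R0=0x89 R1=0xbd R2=0x04 R3=0xd8 R4=0x3c  N=1 Z=0
after  1: R0=0x95 R1=0xbd R2=0x04 R3=0xd8 R4=0x3c  N=1 Z=0
after  2: R0=0x95 R1=0xbd R2=0x04 R3=0xfd R4=0x3c  N=1 Z=0
after  3: R0=0x95 R1=0xbd R2=0x04 R3=0x98 R4=0x3c  N=1 Z=0
after  4: R0=0x95 R1=0x3c R2=0x04 R3=0x98 R4=0x3c  N=1 Z=0
after  5: R0=0x95 R1=0x3c R2=0x0d R3=0x98 R4=0x3c  N=0 Z=0
after  6: R0=0x5c R1=0x3c R2=0x0d R3=0x98 R4=0x3c  N=0 Z=0
-- IRQ taken; context saved, return-PC = 7 --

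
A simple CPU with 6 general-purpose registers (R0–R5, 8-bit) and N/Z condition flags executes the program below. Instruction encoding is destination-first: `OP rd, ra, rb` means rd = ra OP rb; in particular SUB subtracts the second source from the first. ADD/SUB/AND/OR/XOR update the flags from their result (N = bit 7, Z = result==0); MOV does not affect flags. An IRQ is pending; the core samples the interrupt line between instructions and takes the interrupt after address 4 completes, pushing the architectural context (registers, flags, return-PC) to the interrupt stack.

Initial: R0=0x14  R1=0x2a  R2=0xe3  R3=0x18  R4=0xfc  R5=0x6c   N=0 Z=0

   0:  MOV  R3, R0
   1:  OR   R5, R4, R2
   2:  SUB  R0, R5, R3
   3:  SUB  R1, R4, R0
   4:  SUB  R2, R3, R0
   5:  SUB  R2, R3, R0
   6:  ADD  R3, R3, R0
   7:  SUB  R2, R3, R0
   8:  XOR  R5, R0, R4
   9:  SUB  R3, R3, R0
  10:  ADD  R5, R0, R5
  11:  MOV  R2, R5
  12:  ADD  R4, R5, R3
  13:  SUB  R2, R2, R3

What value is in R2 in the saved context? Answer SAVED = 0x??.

after  0: R0=0x14 R1=0x2a R2=0xe3 R3=0x14 R4=0xfc R5=0x6c  N=0 Z=0
after  1: R0=0x14 R1=0x2a R2=0xe3 R3=0x14 R4=0xfc R5=0xff  N=1 Z=0
after  2: R0=0xeb R1=0x2a R2=0xe3 R3=0x14 R4=0xfc R5=0xff  N=1 Z=0
after  3: R0=0xeb R1=0x11 R2=0xe3 R3=0x14 R4=0xfc R5=0xff  N=0 Z=0
after  4: R0=0xeb R1=0x11 R2=0x29 R3=0x14 R4=0xfc R5=0xff  N=0 Z=0
-- IRQ taken; context saved, return-PC = 5 --

SAVED = 0x29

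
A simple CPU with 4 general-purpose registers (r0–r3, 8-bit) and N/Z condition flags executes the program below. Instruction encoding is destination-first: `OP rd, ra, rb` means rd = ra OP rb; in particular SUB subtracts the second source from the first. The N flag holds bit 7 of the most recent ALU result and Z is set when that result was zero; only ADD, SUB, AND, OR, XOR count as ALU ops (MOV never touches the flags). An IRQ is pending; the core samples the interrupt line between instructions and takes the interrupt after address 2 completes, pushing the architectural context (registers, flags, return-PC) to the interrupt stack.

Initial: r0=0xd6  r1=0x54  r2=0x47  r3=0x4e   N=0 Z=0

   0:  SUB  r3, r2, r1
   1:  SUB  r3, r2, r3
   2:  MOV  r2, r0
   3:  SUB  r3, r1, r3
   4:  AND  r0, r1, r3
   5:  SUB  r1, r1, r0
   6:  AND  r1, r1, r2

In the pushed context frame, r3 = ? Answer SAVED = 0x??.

SAVED = 0x54

after  0: r0=0xd6 r1=0x54 r2=0x47 r3=0xf3  N=1 Z=0
after  1: r0=0xd6 r1=0x54 r2=0x47 r3=0x54  N=0 Z=0
after  2: r0=0xd6 r1=0x54 r2=0xd6 r3=0x54  N=0 Z=0
-- IRQ taken; context saved, return-PC = 3 --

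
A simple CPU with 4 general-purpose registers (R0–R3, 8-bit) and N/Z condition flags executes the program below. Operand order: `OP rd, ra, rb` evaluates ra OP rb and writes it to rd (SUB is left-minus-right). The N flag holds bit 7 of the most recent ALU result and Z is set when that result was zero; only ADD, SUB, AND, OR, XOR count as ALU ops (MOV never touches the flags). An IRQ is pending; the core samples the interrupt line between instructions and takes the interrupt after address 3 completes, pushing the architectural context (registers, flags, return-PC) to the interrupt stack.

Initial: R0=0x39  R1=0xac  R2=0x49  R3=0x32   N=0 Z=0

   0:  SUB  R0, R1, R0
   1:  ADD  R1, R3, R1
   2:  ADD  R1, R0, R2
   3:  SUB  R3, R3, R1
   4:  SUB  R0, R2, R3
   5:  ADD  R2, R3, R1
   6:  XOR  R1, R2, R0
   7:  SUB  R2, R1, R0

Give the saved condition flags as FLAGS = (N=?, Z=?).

FLAGS = (N=0, Z=0)

after  0: R0=0x73 R1=0xac R2=0x49 R3=0x32  N=0 Z=0
after  1: R0=0x73 R1=0xde R2=0x49 R3=0x32  N=1 Z=0
after  2: R0=0x73 R1=0xbc R2=0x49 R3=0x32  N=1 Z=0
after  3: R0=0x73 R1=0xbc R2=0x49 R3=0x76  N=0 Z=0
-- IRQ taken; context saved, return-PC = 4 --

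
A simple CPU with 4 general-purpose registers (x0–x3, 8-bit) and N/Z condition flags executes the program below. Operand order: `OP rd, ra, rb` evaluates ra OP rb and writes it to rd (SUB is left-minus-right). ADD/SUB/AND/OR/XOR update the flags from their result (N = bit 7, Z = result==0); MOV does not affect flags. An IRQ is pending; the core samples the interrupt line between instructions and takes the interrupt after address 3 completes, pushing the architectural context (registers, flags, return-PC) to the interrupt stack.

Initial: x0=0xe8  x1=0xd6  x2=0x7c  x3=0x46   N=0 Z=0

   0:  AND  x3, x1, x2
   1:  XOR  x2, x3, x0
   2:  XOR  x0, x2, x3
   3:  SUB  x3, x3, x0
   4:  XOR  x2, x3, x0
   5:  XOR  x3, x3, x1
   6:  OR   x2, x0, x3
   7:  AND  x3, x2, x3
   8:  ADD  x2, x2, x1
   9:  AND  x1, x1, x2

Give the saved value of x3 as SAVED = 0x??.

SAVED = 0x6c

after  0: x0=0xe8 x1=0xd6 x2=0x7c x3=0x54  N=0 Z=0
after  1: x0=0xe8 x1=0xd6 x2=0xbc x3=0x54  N=1 Z=0
after  2: x0=0xe8 x1=0xd6 x2=0xbc x3=0x54  N=1 Z=0
after  3: x0=0xe8 x1=0xd6 x2=0xbc x3=0x6c  N=0 Z=0
-- IRQ taken; context saved, return-PC = 4 --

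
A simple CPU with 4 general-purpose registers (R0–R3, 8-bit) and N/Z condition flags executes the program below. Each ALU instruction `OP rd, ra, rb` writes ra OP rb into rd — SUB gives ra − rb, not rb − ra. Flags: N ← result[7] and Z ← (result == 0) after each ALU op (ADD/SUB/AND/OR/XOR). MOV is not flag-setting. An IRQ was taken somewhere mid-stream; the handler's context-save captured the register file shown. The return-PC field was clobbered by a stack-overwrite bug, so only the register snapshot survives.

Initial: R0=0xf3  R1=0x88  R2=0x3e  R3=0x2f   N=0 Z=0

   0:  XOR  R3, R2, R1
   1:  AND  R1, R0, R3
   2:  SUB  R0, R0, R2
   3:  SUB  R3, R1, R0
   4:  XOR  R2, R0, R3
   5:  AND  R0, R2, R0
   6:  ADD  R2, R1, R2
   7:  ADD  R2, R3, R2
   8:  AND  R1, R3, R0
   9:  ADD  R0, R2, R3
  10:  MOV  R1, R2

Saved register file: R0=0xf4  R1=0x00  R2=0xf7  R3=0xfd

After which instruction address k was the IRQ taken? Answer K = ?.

after  0: R0=0xf3 R1=0x88 R2=0x3e R3=0xb6  N=1 Z=0
after  1: R0=0xf3 R1=0xb2 R2=0x3e R3=0xb6  N=1 Z=0
after  2: R0=0xb5 R1=0xb2 R2=0x3e R3=0xb6  N=1 Z=0
after  3: R0=0xb5 R1=0xb2 R2=0x3e R3=0xfd  N=1 Z=0
after  4: R0=0xb5 R1=0xb2 R2=0x48 R3=0xfd  N=0 Z=0
after  5: R0=0x00 R1=0xb2 R2=0x48 R3=0xfd  N=0 Z=1
after  6: R0=0x00 R1=0xb2 R2=0xfa R3=0xfd  N=1 Z=0
after  7: R0=0x00 R1=0xb2 R2=0xf7 R3=0xfd  N=1 Z=0
after  8: R0=0x00 R1=0x00 R2=0xf7 R3=0xfd  N=0 Z=1
after  9: R0=0xf4 R1=0x00 R2=0xf7 R3=0xfd  N=1 Z=0
-- IRQ taken; context saved, return-PC = 10 --

K = 9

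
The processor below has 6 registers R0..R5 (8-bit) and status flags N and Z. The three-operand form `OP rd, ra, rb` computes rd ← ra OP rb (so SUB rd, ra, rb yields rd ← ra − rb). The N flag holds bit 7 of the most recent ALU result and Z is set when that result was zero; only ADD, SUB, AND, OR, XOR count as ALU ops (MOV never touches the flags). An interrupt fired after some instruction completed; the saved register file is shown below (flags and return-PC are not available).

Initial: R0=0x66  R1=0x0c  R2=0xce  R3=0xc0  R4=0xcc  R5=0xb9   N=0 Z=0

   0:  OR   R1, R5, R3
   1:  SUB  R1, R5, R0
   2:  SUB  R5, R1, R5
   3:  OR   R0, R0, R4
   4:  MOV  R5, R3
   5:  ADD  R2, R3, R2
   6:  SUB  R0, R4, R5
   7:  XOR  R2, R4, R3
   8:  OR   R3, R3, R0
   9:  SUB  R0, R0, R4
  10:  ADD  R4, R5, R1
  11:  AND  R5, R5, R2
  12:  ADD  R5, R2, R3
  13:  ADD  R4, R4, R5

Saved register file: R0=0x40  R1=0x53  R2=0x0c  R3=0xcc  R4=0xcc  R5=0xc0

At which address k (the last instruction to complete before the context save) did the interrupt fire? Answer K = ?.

after  0: R0=0x66 R1=0xf9 R2=0xce R3=0xc0 R4=0xcc R5=0xb9  N=1 Z=0
after  1: R0=0x66 R1=0x53 R2=0xce R3=0xc0 R4=0xcc R5=0xb9  N=0 Z=0
after  2: R0=0x66 R1=0x53 R2=0xce R3=0xc0 R4=0xcc R5=0x9a  N=1 Z=0
after  3: R0=0xee R1=0x53 R2=0xce R3=0xc0 R4=0xcc R5=0x9a  N=1 Z=0
after  4: R0=0xee R1=0x53 R2=0xce R3=0xc0 R4=0xcc R5=0xc0  N=1 Z=0
after  5: R0=0xee R1=0x53 R2=0x8e R3=0xc0 R4=0xcc R5=0xc0  N=1 Z=0
after  6: R0=0x0c R1=0x53 R2=0x8e R3=0xc0 R4=0xcc R5=0xc0  N=0 Z=0
after  7: R0=0x0c R1=0x53 R2=0x0c R3=0xc0 R4=0xcc R5=0xc0  N=0 Z=0
after  8: R0=0x0c R1=0x53 R2=0x0c R3=0xcc R4=0xcc R5=0xc0  N=1 Z=0
after  9: R0=0x40 R1=0x53 R2=0x0c R3=0xcc R4=0xcc R5=0xc0  N=0 Z=0
-- IRQ taken; context saved, return-PC = 10 --

K = 9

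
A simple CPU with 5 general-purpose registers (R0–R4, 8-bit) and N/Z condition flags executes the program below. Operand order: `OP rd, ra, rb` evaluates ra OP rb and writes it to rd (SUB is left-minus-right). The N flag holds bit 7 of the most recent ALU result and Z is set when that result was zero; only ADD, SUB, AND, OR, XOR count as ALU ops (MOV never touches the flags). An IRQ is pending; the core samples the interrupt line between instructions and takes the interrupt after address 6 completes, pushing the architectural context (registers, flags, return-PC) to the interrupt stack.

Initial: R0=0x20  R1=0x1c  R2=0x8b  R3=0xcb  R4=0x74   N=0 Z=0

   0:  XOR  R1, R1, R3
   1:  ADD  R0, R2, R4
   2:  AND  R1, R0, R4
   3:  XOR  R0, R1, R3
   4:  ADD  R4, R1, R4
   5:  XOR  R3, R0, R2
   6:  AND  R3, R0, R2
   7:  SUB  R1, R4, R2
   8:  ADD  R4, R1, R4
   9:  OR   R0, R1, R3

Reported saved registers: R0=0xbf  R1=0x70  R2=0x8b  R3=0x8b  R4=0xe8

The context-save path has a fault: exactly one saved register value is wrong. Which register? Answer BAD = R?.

after  0: R0=0x20 R1=0xd7 R2=0x8b R3=0xcb R4=0x74  N=1 Z=0
after  1: R0=0xff R1=0xd7 R2=0x8b R3=0xcb R4=0x74  N=1 Z=0
after  2: R0=0xff R1=0x74 R2=0x8b R3=0xcb R4=0x74  N=0 Z=0
after  3: R0=0xbf R1=0x74 R2=0x8b R3=0xcb R4=0x74  N=1 Z=0
after  4: R0=0xbf R1=0x74 R2=0x8b R3=0xcb R4=0xe8  N=1 Z=0
after  5: R0=0xbf R1=0x74 R2=0x8b R3=0x34 R4=0xe8  N=0 Z=0
after  6: R0=0xbf R1=0x74 R2=0x8b R3=0x8b R4=0xe8  N=1 Z=0
-- IRQ taken; context saved, return-PC = 7 --
mismatch: R1: reported 0x70 vs actual 0x74

BAD = R1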